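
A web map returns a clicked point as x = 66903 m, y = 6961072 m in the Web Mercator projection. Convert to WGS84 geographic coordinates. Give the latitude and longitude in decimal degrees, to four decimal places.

R = 6378137 m. λ = x/R = 0.60099987°.
φ = 2·arctan(exp(y/R)) − 90° = 2·arctan(2.97843) − 90° = 52.88130139°.

lat 52.8813°, lon 0.6010°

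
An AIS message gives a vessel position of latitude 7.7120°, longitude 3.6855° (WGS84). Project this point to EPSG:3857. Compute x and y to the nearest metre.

x 410268 m, y 861100 m

Web Mercator is spherical with R = a = 6378137 m.
x = R·λ = 6378137 × 0.064324110 = 410267.983 m.
y = R·ln tan(π/4 + φ/2) = 6378137 × 0.135008069 = 861099.959 m.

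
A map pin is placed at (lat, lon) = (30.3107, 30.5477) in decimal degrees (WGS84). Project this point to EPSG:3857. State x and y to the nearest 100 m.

x 3400600 m, y 3543600 m

Web Mercator is spherical with R = a = 6378137 m.
x = R·λ = 6378137 × 0.533157944 = 3400554.409 m.
y = R·ln tan(π/4 + φ/2) = 6378137 × 0.555577636 = 3543550.278 m.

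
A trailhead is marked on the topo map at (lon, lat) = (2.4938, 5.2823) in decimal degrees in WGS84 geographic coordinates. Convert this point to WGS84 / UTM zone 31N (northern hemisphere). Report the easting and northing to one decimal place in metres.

Zone 31 central meridian λ₀ = 6×31 − 183 = 3°; Δλ = -0.5062°.
Transverse Mercator on WGS84 with k₀ = 0.9996 gives E = 443909.512 m, N = 583892.257 m.

E 443909.5 m, N 583892.3 m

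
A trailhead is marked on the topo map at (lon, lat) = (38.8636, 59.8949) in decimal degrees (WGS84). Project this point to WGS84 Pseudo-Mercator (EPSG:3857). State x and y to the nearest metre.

Web Mercator is spherical with R = a = 6378137 m.
x = R·λ = 6378137 × 0.678297779 = 4326276.162 m.
y = R·ln tan(π/4 + φ/2) = 6378137 × 1.313295028 = 8376375.613 m.

x 4326276 m, y 8376376 m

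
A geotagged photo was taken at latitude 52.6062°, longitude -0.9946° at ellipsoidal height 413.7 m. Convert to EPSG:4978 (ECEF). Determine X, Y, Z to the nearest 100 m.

WGS84: a = 6378137 m, e² = 0.006694380; N(φ) = a/√(1−e²sin²φ) = 6391655.220 m.
X = (N+h)·cosφ·cosλ = 3881253.863 m; Y = (N+h)·cosφ·sinλ = -67381.628 m; Z = (N(1−e²)+h)·sinφ = 5044378.732 m.

X 3881300 m, Y -67400 m, Z 5044400 m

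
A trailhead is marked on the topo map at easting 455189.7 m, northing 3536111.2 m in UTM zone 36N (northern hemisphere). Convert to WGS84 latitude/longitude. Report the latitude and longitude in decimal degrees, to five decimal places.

Zone 36N: λ₀ = 33°, k₀ = 0.9996, false easting 500000 m.
Meridian distance M = (N − FN)/k₀ = 3537526.2 m.
Inverse transverse Mercator on WGS84 gives φ = 31.96009955°, λ = 32.52580039°.

lat 31.96010°, lon 32.52580°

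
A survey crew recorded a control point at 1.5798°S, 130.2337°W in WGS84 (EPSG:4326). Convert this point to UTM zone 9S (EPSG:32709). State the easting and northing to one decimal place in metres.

E 362761.2 m, N 9825343.4 m

Zone 9 central meridian λ₀ = 6×9 − 183 = -129°; Δλ = -1.2337°.
Transverse Mercator on WGS84 with k₀ = 0.9996 gives E = 362761.249 m, N = 9825343.44998 m.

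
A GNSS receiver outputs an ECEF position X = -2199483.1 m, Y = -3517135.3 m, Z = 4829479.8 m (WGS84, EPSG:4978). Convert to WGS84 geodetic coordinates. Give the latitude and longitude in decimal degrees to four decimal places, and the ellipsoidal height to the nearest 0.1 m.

lat 49.5294°, lon -122.0203°, h 657.3 m

λ = atan2(Y, X) = -122.02029963°; p = √(X²+Y²) = 4148248.6 m.
Bowring's method on WGS84 (a = 6378137 m, b = 6356752.314 m) gives φ = 49.52939965°, h = 657.295 m.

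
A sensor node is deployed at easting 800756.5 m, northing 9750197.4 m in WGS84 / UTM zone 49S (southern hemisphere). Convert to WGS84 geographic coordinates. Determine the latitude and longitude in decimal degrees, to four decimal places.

lat -2.2575°, lon 113.7039°

Zone 49S: λ₀ = 111°, k₀ = 0.9996, false easting 500000 m, false northing 10000000 m.
Meridian distance M = (N − FN)/k₀ = -249902.6 m.
Inverse transverse Mercator on WGS84 gives φ = -2.25750023°, λ = 113.70390018°.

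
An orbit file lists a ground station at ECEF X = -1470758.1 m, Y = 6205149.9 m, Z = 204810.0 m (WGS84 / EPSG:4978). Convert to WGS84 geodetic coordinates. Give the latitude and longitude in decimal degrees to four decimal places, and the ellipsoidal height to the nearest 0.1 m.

lat 1.8519°, lon 103.3343°, h 2242.6 m

λ = atan2(Y, X) = 103.33429988°; p = √(X²+Y²) = 6377069.4 m.
Bowring's method on WGS84 (a = 6378137 m, b = 6356752.314 m) gives φ = 1.85189965°, h = 2242.645 m.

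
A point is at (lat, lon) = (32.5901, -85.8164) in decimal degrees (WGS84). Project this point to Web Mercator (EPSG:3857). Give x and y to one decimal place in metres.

Web Mercator is spherical with R = a = 6378137 m.
x = R·λ = 6378137 × -1.497778732 = -9553037.9497 m.
y = R·ln tan(π/4 + φ/2) = 6378137 × 0.602216937 = 3841022.129 m.

x -9553037.9 m, y 3841022.1 m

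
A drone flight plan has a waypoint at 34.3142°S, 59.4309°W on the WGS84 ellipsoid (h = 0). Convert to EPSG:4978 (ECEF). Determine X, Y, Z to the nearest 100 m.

WGS84: a = 6378137 m, e² = 0.006694380; N(φ) = a/√(1−e²sin²φ) = 6384932.342 m.
X = (N+h)·cosφ·cosλ = 2682078.074 m; Y = (N+h)·cosφ·sinλ = -4540733.589 m; Z = (N(1−e²)+h)·sinφ = -3575287.184 m.

X 2682100 m, Y -4540700 m, Z -3575300 m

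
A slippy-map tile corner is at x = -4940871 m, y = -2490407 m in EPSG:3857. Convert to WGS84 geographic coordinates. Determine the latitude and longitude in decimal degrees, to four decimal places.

R = 6378137 m. λ = x/R = -44.38459936°.
φ = 2·arctan(exp(y/R)) − 90° = 2·arctan(0.67675) − 90° = -21.82399665°.

lat -21.8240°, lon -44.3846°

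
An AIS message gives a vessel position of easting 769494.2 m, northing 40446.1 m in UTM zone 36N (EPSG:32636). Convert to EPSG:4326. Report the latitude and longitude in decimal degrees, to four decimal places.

Zone 36N: λ₀ = 33°, k₀ = 0.9996, false easting 500000 m.
Meridian distance M = (N − FN)/k₀ = 40462.3 m.
Inverse transverse Mercator on WGS84 gives φ = 0.36559963°, λ = 35.42119959°.

lat 0.3656°, lon 35.4212°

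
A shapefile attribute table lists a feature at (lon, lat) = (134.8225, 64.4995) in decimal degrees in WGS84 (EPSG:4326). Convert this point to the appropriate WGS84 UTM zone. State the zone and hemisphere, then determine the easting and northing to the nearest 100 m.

Longitude 134.8225° lies in the 6° band [132°, 138°), giving zone 53; latitude is north of the equator, so 53N.
Zone 53 central meridian λ₀ = 6×53 − 183 = 135°; Δλ = -0.1775°.
Transverse Mercator on WGS84 with k₀ = 0.9996 gives E = 491473.415 m, N = 7152688.665 m.

Zone 53N: E 491500 m, N 7152700 m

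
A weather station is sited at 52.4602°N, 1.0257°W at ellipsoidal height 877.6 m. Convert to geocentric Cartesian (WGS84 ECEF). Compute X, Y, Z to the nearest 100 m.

X 3894400 m, Y -69700 m, Z 5034900 m

WGS84: a = 6378137 m, e² = 0.006694380; N(φ) = a/√(1−e²sin²φ) = 6391602.356 m.
X = (N+h)·cosφ·cosλ = 3894393.049 m; Y = (N+h)·cosφ·sinλ = -69724.258 m; Z = (N(1−e²)+h)·sinφ = 5034863.156 m.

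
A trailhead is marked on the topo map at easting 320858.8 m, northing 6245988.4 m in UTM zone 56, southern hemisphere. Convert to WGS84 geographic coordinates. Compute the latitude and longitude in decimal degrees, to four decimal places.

Zone 56S: λ₀ = 153°, k₀ = 0.9996, false easting 500000 m, false northing 10000000 m.
Meridian distance M = (N − FN)/k₀ = -3755513.8 m.
Inverse transverse Mercator on WGS84 gives φ = -33.91130019°, λ = 151.06229964°.

lat -33.9113°, lon 151.0623°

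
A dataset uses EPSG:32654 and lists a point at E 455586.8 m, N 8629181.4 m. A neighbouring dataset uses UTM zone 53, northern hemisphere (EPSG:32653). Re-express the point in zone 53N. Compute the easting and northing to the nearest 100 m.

E 597800 m, N 8631900 m

UTM 54N → geographic: φ = 77.73209995°, λ = 139.12729940°.
UTM 53N (λ₀ = 135°) forward: E = 597822.384 m, N = 8631916.572 m.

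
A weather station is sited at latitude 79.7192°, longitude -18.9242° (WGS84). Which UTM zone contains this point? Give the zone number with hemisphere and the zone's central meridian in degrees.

Zone 27N, central meridian -21°

UTM zone = ⌊(λ + 180)/6⌋ + 1; -18.9242° ∈ [-24°, -18°) → zone 27.
Hemisphere: N (φ ≥ 0).
Central meridian λ₀ = 6×27 − 183 = -21°.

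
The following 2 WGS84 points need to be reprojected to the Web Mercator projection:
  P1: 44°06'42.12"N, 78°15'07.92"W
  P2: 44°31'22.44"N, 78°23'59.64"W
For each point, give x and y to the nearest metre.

Web Mercator: x = R·λ, y = R·ln tan(π/4+φ/2), R = 6378137 m.
P1 (44.1117°, -78.2522°) → (-8710995.057, 5482744.319) m.
P2 (44.5229°, -78.3999°) → (-8727436.946, 5546721.989) m.

P1: x -8710995 m, y 5482744 m; P2: x -8727437 m, y 5546722 m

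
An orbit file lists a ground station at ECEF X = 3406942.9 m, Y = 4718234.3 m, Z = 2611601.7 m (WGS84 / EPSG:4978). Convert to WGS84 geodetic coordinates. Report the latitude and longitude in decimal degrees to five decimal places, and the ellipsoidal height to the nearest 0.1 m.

lat 24.31220°, lon 54.16770°, h 4291.5 m

λ = atan2(Y, X) = 54.16770055°; p = √(X²+Y²) = 5819707.5 m.
Bowring's method on WGS84 (a = 6378137 m, b = 6356752.314 m) gives φ = 24.31220029°, h = 4291.508 m.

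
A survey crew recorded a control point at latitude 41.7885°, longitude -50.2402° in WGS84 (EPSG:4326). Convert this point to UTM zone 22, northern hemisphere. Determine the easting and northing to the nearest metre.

Zone 22 central meridian λ₀ = 6×22 − 183 = -51°; Δλ = +0.7598°.
Transverse Mercator on WGS84 with k₀ = 0.9996 gives E = 563132.977 m, N = 4626573.015 m.

E 563133 m, N 4626573 m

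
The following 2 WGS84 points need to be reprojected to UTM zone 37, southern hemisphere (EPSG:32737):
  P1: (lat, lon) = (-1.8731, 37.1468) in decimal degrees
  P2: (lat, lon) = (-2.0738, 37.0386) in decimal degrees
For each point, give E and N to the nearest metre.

P1: E 293859 m, N 9792856 m; P2: E 281844 m, N 9770647 m

UTM zone 37S: λ₀ = 39°, k₀ = 0.9996.
P1 (-1.8731°, 37.1468°) → (293858.577, 9792856.434) m.
P2 (-2.0738°, 37.0386°) → (281844.490, 9770646.622) m.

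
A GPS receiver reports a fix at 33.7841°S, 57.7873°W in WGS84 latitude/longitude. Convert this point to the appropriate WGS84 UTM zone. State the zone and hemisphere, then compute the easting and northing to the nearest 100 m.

Zone 21S: E 427100 m, N 6261500 m

Longitude -57.7873° lies in the 6° band [-60°, -54°), giving zone 21; latitude is south of the equator, so 21S.
Zone 21 central meridian λ₀ = 6×21 − 183 = -57°; Δλ = -0.7873°.
Transverse Mercator on WGS84 with k₀ = 0.9996 gives E = 427110.246 m, N = 6261503.685 m.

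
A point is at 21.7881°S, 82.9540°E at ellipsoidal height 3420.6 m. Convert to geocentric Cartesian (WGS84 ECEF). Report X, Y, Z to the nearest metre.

X 727215 m, Y 5883639 m, Z -2353911 m

WGS84: a = 6378137 m, e² = 0.006694380; N(φ) = a/√(1−e²sin²φ) = 6381080.284 m.
X = (N+h)·cosφ·cosλ = 727215.466 m; Y = (N+h)·cosφ·sinλ = 5883639.471 m; Z = (N(1−e²)+h)·sinφ = -2353911.407 m.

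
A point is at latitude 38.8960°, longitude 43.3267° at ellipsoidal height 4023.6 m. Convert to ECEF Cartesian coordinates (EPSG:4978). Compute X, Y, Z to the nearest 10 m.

WGS84: a = 6378137 m, e² = 0.006694380; N(φ) = a/√(1−e²sin²φ) = 6386570.891 m.
X = (N+h)·cosφ·cosλ = 3618145.435 m; Y = (N+h)·cosφ·sinλ = 3412752.515 m; Z = (N(1−e²)+h)·sinφ = 3985864.343 m.

X 3618150 m, Y 3412750 m, Z 3985860 m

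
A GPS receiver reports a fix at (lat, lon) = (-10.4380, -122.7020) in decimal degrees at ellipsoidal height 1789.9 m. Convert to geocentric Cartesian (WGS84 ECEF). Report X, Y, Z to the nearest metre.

X -3390213 m, Y -5280394 m, Z -1148251 m

WGS84: a = 6378137 m, e² = 0.006694380; N(φ) = a/√(1−e²sin²φ) = 6378837.850 m.
X = (N+h)·cosφ·cosλ = -3390212.928 m; Y = (N+h)·cosφ·sinλ = -5280393.899 m; Z = (N(1−e²)+h)·sinφ = -1148251.036 m.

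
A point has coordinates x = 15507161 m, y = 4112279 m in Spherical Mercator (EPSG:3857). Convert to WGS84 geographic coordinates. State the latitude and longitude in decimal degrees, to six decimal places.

R = 6378137 m. λ = x/R = 139.30319740°.
φ = 2·arctan(exp(y/R)) − 90° = 2·arctan(1.90550) − 90° = 34.619402503°.

lat 34.619403°, lon 139.303197°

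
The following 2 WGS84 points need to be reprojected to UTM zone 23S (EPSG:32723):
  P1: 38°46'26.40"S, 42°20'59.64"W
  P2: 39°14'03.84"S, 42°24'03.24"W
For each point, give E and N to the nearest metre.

P1: E 730223 m, N 5704967 m; P2: E 724332 m, N 5653992 m

UTM zone 23S: λ₀ = -45°, k₀ = 0.9996.
P1 (-38.7740°, -42.3499°) → (730222.905, 5704966.755) m.
P2 (-39.2344°, -42.4009°) → (724331.710, 5653991.814) m.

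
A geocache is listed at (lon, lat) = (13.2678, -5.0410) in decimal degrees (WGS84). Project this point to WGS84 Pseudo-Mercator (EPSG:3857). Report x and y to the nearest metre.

x 1476965 m, y -561887 m

Web Mercator is spherical with R = a = 6378137 m.
x = R·λ = 6378137 × 0.231566794 = 1476964.740 m.
y = R·ln tan(π/4 + φ/2) = 6378137 × -0.088095777 = -561886.934 m.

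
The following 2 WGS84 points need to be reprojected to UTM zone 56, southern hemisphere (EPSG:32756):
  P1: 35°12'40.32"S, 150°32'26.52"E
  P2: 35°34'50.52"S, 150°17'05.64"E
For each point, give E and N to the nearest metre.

UTM zone 56S: λ₀ = 153°, k₀ = 0.9996.
P1 (-35.2112°, 150.5407°) → (276139.728, 6100764.089) m.
P2 (-35.5807°, 150.2849°) → (253975.716, 6059163.199) m.

P1: E 276140 m, N 6100764 m; P2: E 253976 m, N 6059163 m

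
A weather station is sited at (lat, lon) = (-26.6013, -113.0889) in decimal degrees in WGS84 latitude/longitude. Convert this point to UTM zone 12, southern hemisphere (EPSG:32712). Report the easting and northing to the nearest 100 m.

E 292000 m, N 7056000 m

Zone 12 central meridian λ₀ = 6×12 − 183 = -111°; Δλ = -2.0889°.
Transverse Mercator on WGS84 with k₀ = 0.9996 gives E = 291995.697 m, N = 7056024.852 m.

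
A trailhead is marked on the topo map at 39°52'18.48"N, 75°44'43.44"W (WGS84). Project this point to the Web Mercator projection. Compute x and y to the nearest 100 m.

Web Mercator is spherical with R = a = 6378137 m.
x = R·λ = 6378137 × -1.322006623 = -8431939.358 m.
y = R·ln tan(π/4 + φ/2) = 6378137 × 0.759991524 = 4847330.056 m.

x -8431900 m, y 4847300 m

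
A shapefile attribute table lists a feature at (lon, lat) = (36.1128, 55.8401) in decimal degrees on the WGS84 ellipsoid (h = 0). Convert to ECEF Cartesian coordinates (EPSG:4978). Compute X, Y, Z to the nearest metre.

X 2899878 m, Y 2115620 m, Z 5254466 m

WGS84: a = 6378137 m, e² = 0.006694380; N(φ) = a/√(1−e²sin²φ) = 6392805.268 m.
X = (N+h)·cosφ·cosλ = 2899878.386 m; Y = (N+h)·cosφ·sinλ = 2115620.180 m; Z = (N(1−e²)+h)·sinφ = 5254466.160 m.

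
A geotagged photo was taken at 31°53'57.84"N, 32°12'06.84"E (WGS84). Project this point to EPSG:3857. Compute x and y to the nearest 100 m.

Web Mercator is spherical with R = a = 6378137 m.
x = R·λ = 6378137 × 0.562029180 = 3584699.111 m.
y = R·ln tan(π/4 + φ/2) = 6378137 × 0.587963624 = 3750112.546 m.

x 3584700 m, y 3750100 m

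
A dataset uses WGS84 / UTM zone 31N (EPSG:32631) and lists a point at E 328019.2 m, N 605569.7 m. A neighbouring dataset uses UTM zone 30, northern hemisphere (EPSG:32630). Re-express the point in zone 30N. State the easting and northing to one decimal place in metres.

E 993152.1 m, N 607176.8 m

UTM 31N → geographic: φ = 5.47659972°, λ = 1.44759970°.
UTM 30N (λ₀ = -3°) forward: E = 993152.147 m, N = 607176.839 m.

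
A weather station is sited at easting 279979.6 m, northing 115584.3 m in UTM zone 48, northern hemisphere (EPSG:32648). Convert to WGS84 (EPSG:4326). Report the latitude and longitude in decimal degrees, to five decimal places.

lat 1.04510°, lon 103.02280°

Zone 48N: λ₀ = 105°, k₀ = 0.9996, false easting 500000 m.
Meridian distance M = (N − FN)/k₀ = 115630.6 m.
Inverse transverse Mercator on WGS84 gives φ = 1.04509961°, λ = 103.02280036°.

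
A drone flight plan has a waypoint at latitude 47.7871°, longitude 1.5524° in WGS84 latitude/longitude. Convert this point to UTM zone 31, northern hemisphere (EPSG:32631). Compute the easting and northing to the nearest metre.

E 391573 m, N 5293652 m

Zone 31 central meridian λ₀ = 6×31 − 183 = 3°; Δλ = -1.4476°.
Transverse Mercator on WGS84 with k₀ = 0.9996 gives E = 391573.116 m, N = 5293652.308 m.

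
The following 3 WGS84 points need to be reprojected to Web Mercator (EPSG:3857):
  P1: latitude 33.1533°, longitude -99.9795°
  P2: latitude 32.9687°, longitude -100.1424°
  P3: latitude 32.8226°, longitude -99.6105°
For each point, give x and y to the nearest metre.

P1: x -11129667 m, y 3915670 m; P2: x -11147801 m, y 3891150 m; P3: x -11088590 m, y 3871781 m

Web Mercator: x = R·λ, y = R·ln tan(π/4+φ/2), R = 6378137 m.
P1 (33.1533°, -99.9795°) → (-11129667.030, 3915669.697) m.
P2 (32.9687°, -100.1424°) → (-11147800.975, 3891150.148) m.
P3 (32.8226°, -99.6105°) → (-11088590.138, 3871780.684) m.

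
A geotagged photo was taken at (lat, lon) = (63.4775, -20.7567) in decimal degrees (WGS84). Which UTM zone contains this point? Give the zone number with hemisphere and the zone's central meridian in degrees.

UTM zone = ⌊(λ + 180)/6⌋ + 1; -20.7567° ∈ [-24°, -18°) → zone 27.
Hemisphere: N (φ ≥ 0).
Central meridian λ₀ = 6×27 − 183 = -21°.

Zone 27N, central meridian -21°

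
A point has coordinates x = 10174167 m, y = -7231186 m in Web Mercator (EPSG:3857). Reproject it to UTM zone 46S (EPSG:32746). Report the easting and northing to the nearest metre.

Web Mercator inverse (R = 6378137 m) → φ = -54.32100115°, λ = 91.39609719°.
UTM 46S forward: E = 395679.750 m, N = 3979576.440 m.

E 395680 m, N 3979576 m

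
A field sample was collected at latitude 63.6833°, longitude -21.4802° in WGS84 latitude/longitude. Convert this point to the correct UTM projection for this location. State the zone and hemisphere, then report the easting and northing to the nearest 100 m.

Longitude -21.4802° lies in the 6° band [-24°, -18°), giving zone 27; latitude is north of the equator, so 27N.
Zone 27 central meridian λ₀ = 6×27 − 183 = -21°; Δλ = -0.4802°.
Transverse Mercator on WGS84 with k₀ = 0.9996 gives E = 476247.070 m, N = 7061813.410 m.

Zone 27N: E 476200 m, N 7061800 m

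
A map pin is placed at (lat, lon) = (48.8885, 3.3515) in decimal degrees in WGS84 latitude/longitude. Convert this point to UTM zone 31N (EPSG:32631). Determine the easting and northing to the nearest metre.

E 525767 m, N 5415121 m

Zone 31 central meridian λ₀ = 6×31 − 183 = 3°; Δλ = +0.3515°.
Transverse Mercator on WGS84 with k₀ = 0.9996 gives E = 525766.915 m, N = 5415120.526 m.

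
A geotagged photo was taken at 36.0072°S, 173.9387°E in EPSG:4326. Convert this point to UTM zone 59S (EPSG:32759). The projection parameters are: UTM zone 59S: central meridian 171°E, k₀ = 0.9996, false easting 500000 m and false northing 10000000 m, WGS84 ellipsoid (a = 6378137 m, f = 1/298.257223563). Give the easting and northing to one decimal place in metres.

Zone 59 central meridian λ₀ = 6×59 − 183 = 171°; Δλ = +2.9387°.
Transverse Mercator on WGS84 with k₀ = 0.9996 gives E = 764870.127 m, N = 6011257.644 m.

E 764870.1 m, N 6011257.6 m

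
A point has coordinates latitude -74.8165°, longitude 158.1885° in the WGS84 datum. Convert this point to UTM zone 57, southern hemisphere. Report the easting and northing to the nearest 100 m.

E 476300 m, N 1696700 m

Zone 57 central meridian λ₀ = 6×57 − 183 = 159°; Δλ = -0.8115°.
Transverse Mercator on WGS84 with k₀ = 0.9996 gives E = 476276.115 m, N = 1696704.659 m.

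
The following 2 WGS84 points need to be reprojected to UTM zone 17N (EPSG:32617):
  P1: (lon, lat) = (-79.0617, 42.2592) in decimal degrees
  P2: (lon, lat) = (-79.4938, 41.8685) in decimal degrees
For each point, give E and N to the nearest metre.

UTM zone 17N: λ₀ = -81°, k₀ = 0.9996.
P1 (42.2592°, -79.0617°) → (659875.267, 4680374.503) m.
P2 (41.8685°, -79.4938°) → (624997.992, 4636272.797) m.

P1: E 659875 m, N 4680375 m; P2: E 624998 m, N 4636273 m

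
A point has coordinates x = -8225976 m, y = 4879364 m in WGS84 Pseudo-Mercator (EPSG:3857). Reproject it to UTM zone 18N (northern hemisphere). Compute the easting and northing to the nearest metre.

Web Mercator inverse (R = 6378137 m) → φ = 40.09229902°, λ = -73.89519968°.
UTM 18N forward: E = 594179.336 m, N = 4438586.400 m.

E 594179 m, N 4438586 m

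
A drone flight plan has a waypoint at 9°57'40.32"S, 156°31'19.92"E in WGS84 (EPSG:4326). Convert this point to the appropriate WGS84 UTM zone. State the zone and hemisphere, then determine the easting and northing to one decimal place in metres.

Longitude 156.5222° lies in the 6° band [156°, 162°), giving zone 57; latitude is south of the equator, so 57S.
Zone 57 central meridian λ₀ = 6×57 − 183 = 159°; Δλ = -2.4778°.
Transverse Mercator on WGS84 with k₀ = 0.9996 gives E = 228331.938 m, N = 8897860.761 m.

Zone 57S: E 228331.9 m, N 8897860.8 m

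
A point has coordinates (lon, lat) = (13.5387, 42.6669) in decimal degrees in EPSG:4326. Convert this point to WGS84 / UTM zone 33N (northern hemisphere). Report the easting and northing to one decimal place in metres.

E 380249.4 m, N 4724860.8 m

Zone 33 central meridian λ₀ = 6×33 − 183 = 15°; Δλ = -1.4613°.
Transverse Mercator on WGS84 with k₀ = 0.9996 gives E = 380249.385 m, N = 4724860.767 m.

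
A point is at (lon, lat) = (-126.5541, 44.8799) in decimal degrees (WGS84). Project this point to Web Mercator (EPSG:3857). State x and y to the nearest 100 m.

Web Mercator is spherical with R = a = 6378137 m.
x = R·λ = 6378137 × -2.208785727 = -14087937.970 m.
y = R·ln tan(π/4 + φ/2) = 6378137 × 0.878412297 = 5602633.974 m.

x -14087900 m, y 5602600 m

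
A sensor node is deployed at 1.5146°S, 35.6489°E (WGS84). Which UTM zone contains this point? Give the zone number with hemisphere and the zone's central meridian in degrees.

Zone 36S, central meridian 33°

UTM zone = ⌊(λ + 180)/6⌋ + 1; 35.6489° ∈ [30°, 36°) → zone 36.
Hemisphere: S (φ < 0).
Central meridian λ₀ = 6×36 − 183 = 33°.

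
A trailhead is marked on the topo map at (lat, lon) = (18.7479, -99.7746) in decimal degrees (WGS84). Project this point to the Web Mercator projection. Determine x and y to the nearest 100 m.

Web Mercator is spherical with R = a = 6378137 m.
x = R·λ = 6378137 × -1.741395280 = -11106857.666 m.
y = R·ln tan(π/4 + φ/2) = 6378137 × 0.333212910 = 2125277.591 m.

x -11106900 m, y 2125300 m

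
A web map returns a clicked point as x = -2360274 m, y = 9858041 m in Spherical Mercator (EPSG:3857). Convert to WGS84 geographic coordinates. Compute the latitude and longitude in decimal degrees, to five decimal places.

lat 65.93120°, lon -21.20270°

R = 6378137 m. λ = x/R = -21.20270209°.
φ = 2·arctan(exp(y/R)) − 90° = 2·arctan(4.69078) − 90° = 65.93119850°.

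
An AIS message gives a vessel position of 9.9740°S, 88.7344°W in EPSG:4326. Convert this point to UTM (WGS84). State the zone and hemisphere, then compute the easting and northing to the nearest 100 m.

Longitude -88.7344° lies in the 6° band [-90°, -84°), giving zone 16; latitude is south of the equator, so 16S.
Zone 16 central meridian λ₀ = 6×16 − 183 = -87°; Δλ = -1.7344°.
Transverse Mercator on WGS84 with k₀ = 0.9996 gives E = 309874.979 m, N = 8896963.634 m.

Zone 16S: E 309900 m, N 8897000 m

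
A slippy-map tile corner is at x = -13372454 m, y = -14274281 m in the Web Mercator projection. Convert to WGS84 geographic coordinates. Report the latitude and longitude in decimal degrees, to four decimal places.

lat -77.8224°, lon -120.1268°

R = 6378137 m. λ = x/R = -120.12679814°.
φ = 2·arctan(exp(y/R)) − 90° = 2·arctan(0.10667) − 90° = -77.82240053°.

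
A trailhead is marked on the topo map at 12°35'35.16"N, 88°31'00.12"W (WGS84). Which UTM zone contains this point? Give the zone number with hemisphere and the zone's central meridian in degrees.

UTM zone = ⌊(λ + 180)/6⌋ + 1; -88.5167° ∈ [-90°, -84°) → zone 16.
Hemisphere: N (φ ≥ 0).
Central meridian λ₀ = 6×16 − 183 = -87°.

Zone 16N, central meridian -87°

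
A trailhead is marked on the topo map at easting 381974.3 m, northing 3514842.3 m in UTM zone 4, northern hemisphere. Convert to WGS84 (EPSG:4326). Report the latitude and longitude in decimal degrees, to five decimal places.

lat 31.76300°, lon -160.24630°

Zone 4N: λ₀ = -159°, k₀ = 0.9996, false easting 500000 m.
Meridian distance M = (N − FN)/k₀ = 3516248.8 m.
Inverse transverse Mercator on WGS84 gives φ = 31.76299991°, λ = -160.24630027°.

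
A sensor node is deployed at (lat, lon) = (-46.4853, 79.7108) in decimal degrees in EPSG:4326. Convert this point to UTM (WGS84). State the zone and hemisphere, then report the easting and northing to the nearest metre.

Longitude 79.7108° lies in the 6° band [78°, 84°), giving zone 44; latitude is south of the equator, so 44S.
Zone 44 central meridian λ₀ = 6×44 − 183 = 81°; Δλ = -1.2892°.
Transverse Mercator on WGS84 with k₀ = 0.9996 gives E = 401051.014 m, N = 4851222.683 m.

Zone 44S: E 401051 m, N 4851223 m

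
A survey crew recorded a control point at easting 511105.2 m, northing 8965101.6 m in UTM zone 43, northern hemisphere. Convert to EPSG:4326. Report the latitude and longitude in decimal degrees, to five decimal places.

Zone 43N: λ₀ = 75°, k₀ = 0.9996, false easting 500000 m.
Meridian distance M = (N − FN)/k₀ = 8968689.1 m.
Inverse transverse Mercator on WGS84 gives φ = 80.74770023°, λ = 75.61869739°.

lat 80.74770°, lon 75.61870°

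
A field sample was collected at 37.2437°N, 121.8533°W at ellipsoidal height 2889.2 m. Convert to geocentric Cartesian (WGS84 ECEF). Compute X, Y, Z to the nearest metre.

WGS84: a = 6378137 m, e² = 0.006694380; N(φ) = a/√(1−e²sin²φ) = 6385970.951 m.
X = (N+h)·cosφ·cosλ = -2684101.632 m; Y = (N+h)·cosφ·sinλ = -4320034.255 m; Z = (N(1−e²)+h)·sinφ = 3840706.785 m.

X -2684102 m, Y -4320034 m, Z 3840707 m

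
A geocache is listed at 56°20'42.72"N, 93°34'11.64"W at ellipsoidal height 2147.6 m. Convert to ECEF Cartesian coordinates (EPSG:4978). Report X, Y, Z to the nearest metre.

X -220678 m, Y -3537226 m, Z 5287627 m

WGS84: a = 6378137 m, e² = 0.006694380; N(φ) = a/√(1−e²sin²φ) = 6392980.749 m.
X = (N+h)·cosφ·cosλ = -220677.837 m; Y = (N+h)·cosφ·sinλ = -3537225.919 m; Z = (N(1−e²)+h)·sinφ = 5287627.053 m.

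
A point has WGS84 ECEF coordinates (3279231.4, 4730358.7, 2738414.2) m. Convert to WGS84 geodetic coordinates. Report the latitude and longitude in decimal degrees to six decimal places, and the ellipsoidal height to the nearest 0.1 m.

λ = atan2(Y, X) = 55.26909953°; p = √(X²+Y²) = 5755836.3 m.
Bowring's method on WGS84 (a = 6378137 m, b = 6356752.314 m) gives φ = 25.59299968°, h = -119.739 m.

lat 25.593000°, lon 55.269100°, h -119.7 m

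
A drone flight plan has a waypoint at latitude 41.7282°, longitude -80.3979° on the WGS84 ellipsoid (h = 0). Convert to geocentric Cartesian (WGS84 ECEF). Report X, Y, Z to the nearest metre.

WGS84: a = 6378137 m, e² = 0.006694380; N(φ) = a/√(1−e²sin²φ) = 6387616.059 m.
X = (N+h)·cosφ·cosλ = 795183.252 m; Y = (N+h)·cosφ·sinλ = -4700357.986 m; Z = (N(1−e²)+h)·sinφ = 4223121.207 m.

X 795183 m, Y -4700358 m, Z 4223121 m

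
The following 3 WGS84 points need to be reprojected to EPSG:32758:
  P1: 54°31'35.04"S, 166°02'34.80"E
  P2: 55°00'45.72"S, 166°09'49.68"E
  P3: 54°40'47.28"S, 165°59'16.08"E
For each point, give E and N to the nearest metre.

P1: E 567502 m, N 3957408 m; P2: E 574421 m, N 3903176 m; P3: E 563689 m, N 3940391 m

UTM zone 58S: λ₀ = 165°, k₀ = 0.9996.
P1 (-54.5264°, 166.0430°) → (567501.521, 3957407.872) m.
P2 (-55.0127°, 166.1638°) → (574421.312, 3903176.065) m.
P3 (-54.6798°, 165.9878°) → (563689.277, 3940391.193) m.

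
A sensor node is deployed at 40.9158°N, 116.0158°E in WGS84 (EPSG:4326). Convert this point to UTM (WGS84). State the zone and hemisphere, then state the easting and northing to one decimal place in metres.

Zone 50N: E 417121.4 m, N 4529876.4 m

Longitude 116.0158° lies in the 6° band [114°, 120°), giving zone 50; latitude is north of the equator, so 50N.
Zone 50 central meridian λ₀ = 6×50 − 183 = 117°; Δλ = -0.9842°.
Transverse Mercator on WGS84 with k₀ = 0.9996 gives E = 417121.439 m, N = 4529876.365 m.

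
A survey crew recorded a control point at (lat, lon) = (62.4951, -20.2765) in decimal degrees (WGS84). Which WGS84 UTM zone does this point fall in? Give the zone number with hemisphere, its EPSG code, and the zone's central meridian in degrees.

UTM zone = ⌊(λ + 180)/6⌋ + 1; -20.2765° ∈ [-24°, -18°) → zone 27.
Hemisphere: N (φ ≥ 0).
Central meridian λ₀ = 6×27 − 183 = -21°.
EPSG code: 32627.

Zone 27N (EPSG:32627), central meridian -21°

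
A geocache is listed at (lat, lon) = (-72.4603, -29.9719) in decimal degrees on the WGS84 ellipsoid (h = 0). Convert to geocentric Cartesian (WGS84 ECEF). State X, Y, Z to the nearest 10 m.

X 1670200 m, Y -963200 m, Z -6059360 m

WGS84: a = 6378137 m, e² = 0.006694380; N(φ) = a/√(1−e²sin²φ) = 6397635.950 m.
X = (N+h)·cosφ·cosλ = 1670198.578 m; Y = (N+h)·cosφ·sinλ = -963197.737 m; Z = (N(1−e²)+h)·sinφ = -6059362.336 m.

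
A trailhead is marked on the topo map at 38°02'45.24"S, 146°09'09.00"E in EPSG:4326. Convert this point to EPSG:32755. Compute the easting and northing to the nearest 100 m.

Zone 55 central meridian λ₀ = 6×55 − 183 = 147°; Δλ = -0.8475°.
Transverse Mercator on WGS84 with k₀ = 0.9996 gives E = 425637.507 m, N = 5788753.302 m.

E 425600 m, N 5788800 m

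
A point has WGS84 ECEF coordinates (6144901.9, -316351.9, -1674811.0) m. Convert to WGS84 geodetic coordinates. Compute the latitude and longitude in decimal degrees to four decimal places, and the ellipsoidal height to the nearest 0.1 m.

lat -15.3244°, lon -2.9471°, h 247.8 m

λ = atan2(Y, X) = -2.94710006°; p = √(X²+Y²) = 6153039.7 m.
Bowring's method on WGS84 (a = 6378137 m, b = 6356752.314 m) gives φ = -15.32439984°, h = 247.848 m.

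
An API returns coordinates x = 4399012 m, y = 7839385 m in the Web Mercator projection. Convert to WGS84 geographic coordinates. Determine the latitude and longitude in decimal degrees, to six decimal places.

lat 57.385800°, lon 39.516997°

R = 6378137 m. λ = x/R = 39.51699715°.
φ = 2·arctan(exp(y/R)) − 90° = 2·arctan(3.41816) − 90° = 57.38579951°.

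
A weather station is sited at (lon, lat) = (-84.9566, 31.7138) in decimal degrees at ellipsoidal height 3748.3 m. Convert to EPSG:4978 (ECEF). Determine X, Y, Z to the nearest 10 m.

WGS84: a = 6378137 m, e² = 0.006694380; N(φ) = a/√(1−e²sin²φ) = 6384044.646 m.
X = (N+h)·cosφ·cosλ = 477704.315 m; Y = (N+h)·cosφ·sinλ = -5412958.297 m; Z = (N(1−e²)+h)·sinφ = 3335447.056 m.

X 477700 m, Y -5412960 m, Z 3335450 m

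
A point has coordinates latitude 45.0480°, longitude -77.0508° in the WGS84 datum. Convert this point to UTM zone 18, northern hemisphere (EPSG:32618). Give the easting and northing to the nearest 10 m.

Zone 18 central meridian λ₀ = 6×18 − 183 = -75°; Δλ = -2.0508°.
Transverse Mercator on WGS84 with k₀ = 0.9996 gives E = 338500.610 m, N = 4990328.509 m.

E 338500 m, N 4990330 m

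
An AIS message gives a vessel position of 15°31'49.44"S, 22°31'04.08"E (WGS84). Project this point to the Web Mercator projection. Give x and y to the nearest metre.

Web Mercator is spherical with R = a = 6378137 m.
x = R·λ = 6378137 × 0.393009750 = 2506670.030 m.
y = R·ln tan(π/4 + φ/2) = 6378137 × -0.274438077 = -1750403.652 m.

x 2506670 m, y -1750404 m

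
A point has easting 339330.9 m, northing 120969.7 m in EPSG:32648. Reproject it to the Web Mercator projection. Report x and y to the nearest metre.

Unproject from UTM 48N (λ₀ = 105°) → φ = 1.09409967°, λ = 103.55599964°.
Web Mercator (R = 6378137 m): x = 11527801.148 m, y = 121802.021 m.

x 11527801 m, y 121802 m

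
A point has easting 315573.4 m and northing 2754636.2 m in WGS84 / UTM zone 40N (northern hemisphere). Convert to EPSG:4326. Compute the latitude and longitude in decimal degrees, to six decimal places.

lat 24.895700°, lon 55.174100°

Zone 40N: λ₀ = 57°, k₀ = 0.9996, false easting 500000 m.
Meridian distance M = (N − FN)/k₀ = 2755738.5 m.
Inverse transverse Mercator on WGS84 gives φ = 24.89570004°, λ = 55.17409971°.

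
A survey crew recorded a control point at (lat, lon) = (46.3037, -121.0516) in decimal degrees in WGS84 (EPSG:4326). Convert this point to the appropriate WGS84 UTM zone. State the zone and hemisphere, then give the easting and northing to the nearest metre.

Longitude -121.0516° lies in the 6° band [-126°, -120°), giving zone 10; latitude is north of the equator, so 10N.
Zone 10 central meridian λ₀ = 6×10 − 183 = -123°; Δλ = +1.9484°.
Transverse Mercator on WGS84 with k₀ = 0.9996 gives E = 650040.293 m, N = 5129636.395 m.

Zone 10N: E 650040 m, N 5129636 m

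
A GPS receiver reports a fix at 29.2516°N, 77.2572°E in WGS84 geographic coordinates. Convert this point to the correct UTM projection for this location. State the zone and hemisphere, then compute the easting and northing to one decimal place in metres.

Zone 43N: E 719346.5 m, N 3237973.2 m

Longitude 77.2572° lies in the 6° band [72°, 78°), giving zone 43; latitude is north of the equator, so 43N.
Zone 43 central meridian λ₀ = 6×43 − 183 = 75°; Δλ = +2.2572°.
Transverse Mercator on WGS84 with k₀ = 0.9996 gives E = 719346.473 m, N = 3237973.221 m.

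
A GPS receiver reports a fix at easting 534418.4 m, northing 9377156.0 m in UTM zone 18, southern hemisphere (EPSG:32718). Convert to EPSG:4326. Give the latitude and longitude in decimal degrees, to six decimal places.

Zone 18S: λ₀ = -75°, k₀ = 0.9996, false easting 500000 m, false northing 10000000 m.
Meridian distance M = (N − FN)/k₀ = -623093.2 m.
Inverse transverse Mercator on WGS84 gives φ = -5.63480005°, λ = -74.68920021°.

lat -5.634800°, lon -74.689200°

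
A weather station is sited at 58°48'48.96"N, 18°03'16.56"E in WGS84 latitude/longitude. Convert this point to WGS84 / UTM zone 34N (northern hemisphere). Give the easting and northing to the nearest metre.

E 329901 m, N 6523038 m

Zone 34 central meridian λ₀ = 6×34 − 183 = 21°; Δλ = -2.9454°.
Transverse Mercator on WGS84 with k₀ = 0.9996 gives E = 329901.027 m, N = 6523038.145 m.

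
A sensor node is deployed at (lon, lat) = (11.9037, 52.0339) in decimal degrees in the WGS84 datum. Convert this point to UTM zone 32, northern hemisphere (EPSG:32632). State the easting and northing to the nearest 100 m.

Zone 32 central meridian λ₀ = 6×32 − 183 = 9°; Δλ = +2.9037°.
Transverse Mercator on WGS84 with k₀ = 0.9996 gives E = 699169.298 m, N = 5768789.000 m.

E 699200 m, N 5768800 m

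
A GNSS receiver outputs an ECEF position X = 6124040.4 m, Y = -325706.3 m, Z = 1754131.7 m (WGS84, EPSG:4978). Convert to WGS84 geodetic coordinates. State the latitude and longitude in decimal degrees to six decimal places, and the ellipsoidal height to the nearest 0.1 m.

lat 16.064100°, lon -3.044400°, h 2118.8 m

λ = atan2(Y, X) = -3.04440032°; p = √(X²+Y²) = 6132695.6 m.
Bowring's method on WGS84 (a = 6378137 m, b = 6356752.314 m) gives φ = 16.06410034°, h = 2118.778 m.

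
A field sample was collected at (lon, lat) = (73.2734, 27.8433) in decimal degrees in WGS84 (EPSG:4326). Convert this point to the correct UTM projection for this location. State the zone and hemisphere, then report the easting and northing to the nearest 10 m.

Zone 43N: E 329980 m, N 3081040 m

Longitude 73.2734° lies in the 6° band [72°, 78°), giving zone 43; latitude is north of the equator, so 43N.
Zone 43 central meridian λ₀ = 6×43 − 183 = 75°; Δλ = -1.7266°.
Transverse Mercator on WGS84 with k₀ = 0.9996 gives E = 329976.777 m, N = 3081040.849 m.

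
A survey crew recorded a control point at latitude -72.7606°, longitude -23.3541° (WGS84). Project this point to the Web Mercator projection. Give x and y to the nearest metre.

x -2599767 m, y -12032944 m

Web Mercator is spherical with R = a = 6378137 m.
x = R·λ = 6378137 × -0.407605939 = -2599766.520 m.
y = R·ln tan(π/4 + φ/2) = 6378137 × -1.886592307 = -12032944.200 m.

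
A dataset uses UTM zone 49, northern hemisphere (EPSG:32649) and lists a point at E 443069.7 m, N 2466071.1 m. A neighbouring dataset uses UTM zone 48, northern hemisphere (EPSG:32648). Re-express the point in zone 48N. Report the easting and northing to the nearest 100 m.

E 1061700 m, N 2476100 m

UTM 49N → geographic: φ = 22.29939963°, λ = 110.44729966°.
UTM 48N (λ₀ = 105°) forward: E = 1061693.570 m, N = 2476119.537 m.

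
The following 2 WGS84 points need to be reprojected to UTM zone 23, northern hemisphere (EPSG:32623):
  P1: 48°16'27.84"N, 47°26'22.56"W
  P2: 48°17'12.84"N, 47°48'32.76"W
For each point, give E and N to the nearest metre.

UTM zone 23N: λ₀ = -45°, k₀ = 0.9996.
P1 (48.2744°, -47.4396°) → (318990.135, 5349676.310) m.
P2 (48.2869°, -47.8091°) → (291627.722, 5352003.298) m.

P1: E 318990 m, N 5349676 m; P2: E 291628 m, N 5352003 m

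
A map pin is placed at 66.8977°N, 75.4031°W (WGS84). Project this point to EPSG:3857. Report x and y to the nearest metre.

x -8393835 m, y 10126975 m

Web Mercator is spherical with R = a = 6378137 m.
x = R·λ = 6378137 × -1.316032361 = -8393834.696 m.
y = R·ln tan(π/4 + φ/2) = 6378137 × 1.587763717 = 10126974.513 m.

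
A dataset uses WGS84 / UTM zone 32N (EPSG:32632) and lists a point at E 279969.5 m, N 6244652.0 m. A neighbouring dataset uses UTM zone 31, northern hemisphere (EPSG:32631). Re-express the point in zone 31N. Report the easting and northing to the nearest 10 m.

UTM 32N → geographic: φ = 56.29550044°, λ = 5.44399981°.
UTM 31N (λ₀ = 3°) forward: E = 651244.234 m, N = 6241652.953 m.

E 651240 m, N 6241650 m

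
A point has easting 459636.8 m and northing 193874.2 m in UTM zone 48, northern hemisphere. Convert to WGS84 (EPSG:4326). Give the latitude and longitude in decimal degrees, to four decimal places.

Zone 48N: λ₀ = 105°, k₀ = 0.9996, false easting 500000 m.
Meridian distance M = (N − FN)/k₀ = 193951.8 m.
Inverse transverse Mercator on WGS84 gives φ = 1.75399981°, λ = 104.63709965°.

lat 1.7540°, lon 104.6371°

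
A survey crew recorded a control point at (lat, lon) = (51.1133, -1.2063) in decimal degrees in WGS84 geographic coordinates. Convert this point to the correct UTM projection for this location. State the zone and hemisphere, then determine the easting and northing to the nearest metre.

Zone 30N: E 625552 m, N 5663954 m

Longitude -1.2063° lies in the 6° band [-6°, 0°), giving zone 30; latitude is north of the equator, so 30N.
Zone 30 central meridian λ₀ = 6×30 − 183 = -3°; Δλ = +1.7937°.
Transverse Mercator on WGS84 with k₀ = 0.9996 gives E = 625552.101 m, N = 5663954.364 m.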